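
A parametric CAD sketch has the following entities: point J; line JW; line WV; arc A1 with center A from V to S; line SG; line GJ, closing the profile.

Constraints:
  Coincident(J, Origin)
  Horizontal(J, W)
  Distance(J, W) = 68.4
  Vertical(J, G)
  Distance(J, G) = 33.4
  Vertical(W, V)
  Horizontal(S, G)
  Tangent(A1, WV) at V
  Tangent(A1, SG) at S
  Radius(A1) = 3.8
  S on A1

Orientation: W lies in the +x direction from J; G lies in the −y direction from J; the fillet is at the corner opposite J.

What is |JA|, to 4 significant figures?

71.06

J is at the origin; JW is horizontal with |JW| = 68.4 and W on the +x side, so W = (68.40, 0.000). J and G share the same x with |JG| = 33.4 and G on the −y side, so G = (0.000, -33.40). The virtual corner opposite J is at (68.40, -33.40). A1 meets WV tangentially, so AV is at right angles to WV and since A1 is tangent to SG there, AS ⟂ SG, with radius 3.8, so the center A sits 3.8 in from both sides at A = (64.60, -29.60). Then |JA| = |A − J| = 71.06.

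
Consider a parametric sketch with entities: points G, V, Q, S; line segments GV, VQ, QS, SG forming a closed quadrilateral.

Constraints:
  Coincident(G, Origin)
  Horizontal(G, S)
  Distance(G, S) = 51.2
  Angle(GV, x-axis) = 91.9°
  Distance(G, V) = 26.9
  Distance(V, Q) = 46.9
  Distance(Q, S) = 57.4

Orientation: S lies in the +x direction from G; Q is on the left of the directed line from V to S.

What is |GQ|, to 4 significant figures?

66.27

G is at the origin; GS is horizontal with |GS| = 51.2 and S in +x, so S = (51.2, 0). GV runs at 91.9° with |GV| = 26.9, so V = (-0.8919, 26.89). Q is determined by |VQ| = 46.9 and |QS| = 57.4 together: it lies at the intersection of circle(V, 46.9) and circle(S, 57.4). With |VS| = 58.62, the foot of the radical line on VS is 19.97 from V and the perpendicular offset is √(46.9² − 19.97²) = 42.44. Taking the left-of-VS solution: Q = (36.32, 55.44).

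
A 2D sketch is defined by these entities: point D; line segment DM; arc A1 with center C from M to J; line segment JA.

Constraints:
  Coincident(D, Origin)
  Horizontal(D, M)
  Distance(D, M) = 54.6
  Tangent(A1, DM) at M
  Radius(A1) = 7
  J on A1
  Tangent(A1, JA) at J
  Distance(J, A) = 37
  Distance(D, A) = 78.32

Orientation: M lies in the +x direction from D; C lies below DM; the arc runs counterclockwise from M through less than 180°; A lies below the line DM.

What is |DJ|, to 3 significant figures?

49.5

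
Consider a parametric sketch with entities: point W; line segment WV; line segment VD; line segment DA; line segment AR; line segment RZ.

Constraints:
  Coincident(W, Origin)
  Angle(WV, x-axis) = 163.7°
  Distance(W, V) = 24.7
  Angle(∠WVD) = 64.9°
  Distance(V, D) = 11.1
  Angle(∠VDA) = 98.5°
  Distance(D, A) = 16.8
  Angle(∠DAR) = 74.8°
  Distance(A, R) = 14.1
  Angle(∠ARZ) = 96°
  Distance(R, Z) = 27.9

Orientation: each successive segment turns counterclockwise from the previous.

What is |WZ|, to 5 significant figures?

36.840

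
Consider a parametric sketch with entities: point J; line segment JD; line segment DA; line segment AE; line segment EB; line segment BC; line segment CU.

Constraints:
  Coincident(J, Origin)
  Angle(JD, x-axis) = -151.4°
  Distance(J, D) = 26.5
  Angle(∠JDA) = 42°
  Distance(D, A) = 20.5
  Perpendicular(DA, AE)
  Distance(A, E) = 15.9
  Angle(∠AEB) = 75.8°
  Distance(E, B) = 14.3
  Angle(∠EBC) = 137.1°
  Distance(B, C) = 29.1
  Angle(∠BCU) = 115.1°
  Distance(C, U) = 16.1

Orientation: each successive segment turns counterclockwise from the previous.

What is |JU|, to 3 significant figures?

47.9

∠EBC = 137.1° gives BC at -136° from the x-axis; with |BC| = 29.1, C = (-35.0, -22.3). ∠BCU = 115.1° gives CU at -71.4° from the x-axis; with |CU| = 16.1, U = (-29.8, -37.5). Then |JU| = |U − J| = 47.9.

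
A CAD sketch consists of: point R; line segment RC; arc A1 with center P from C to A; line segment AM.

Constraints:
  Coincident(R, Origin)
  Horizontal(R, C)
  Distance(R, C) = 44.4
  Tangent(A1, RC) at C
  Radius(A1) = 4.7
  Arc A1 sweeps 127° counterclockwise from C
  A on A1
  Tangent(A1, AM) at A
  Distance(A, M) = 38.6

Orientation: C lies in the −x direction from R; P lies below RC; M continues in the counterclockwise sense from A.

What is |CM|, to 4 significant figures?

43.02

R is at the origin; R and C share the same y with |RC| = 44.4 and C on the −x side, so C = (-44.40, 0.000). Since A1 is tangent to RC there, PC ⟂ RC, so P = C + (0, -4.7) = (-44.40, -4.700). On A1, C sits at bearing 90° from P; a 127° counterclockwise sweep puts A at bearing 217°, so A = P + 4.7·(cos 217°, sin 217°) = (-48.15, -7.529). A1 meets AM tangentially, so PA is at right angles to AM, so AM runs along (−sin 217°, cos 217°); with |AM| = 38.6, M = (-24.92, -38.36). Then |CM| = |M − C| = 43.02.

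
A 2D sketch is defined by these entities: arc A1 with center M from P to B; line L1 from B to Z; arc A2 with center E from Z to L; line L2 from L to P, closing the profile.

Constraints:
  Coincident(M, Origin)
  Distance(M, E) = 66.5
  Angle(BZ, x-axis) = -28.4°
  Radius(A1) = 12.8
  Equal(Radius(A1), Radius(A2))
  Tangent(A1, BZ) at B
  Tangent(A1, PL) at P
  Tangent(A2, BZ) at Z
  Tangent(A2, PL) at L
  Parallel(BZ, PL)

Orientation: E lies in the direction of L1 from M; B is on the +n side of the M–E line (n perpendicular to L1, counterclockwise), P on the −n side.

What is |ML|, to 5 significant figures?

67.721

The slot axis is L1's direction at -28.4°, so u = (cos -28.4°, sin -28.4°) = (0.87965, -0.47562) and n = (−sin -28.4°, cos -28.4°) = (0.47562, 0.87965). M is at the origin and E lies 66.5 along u from M, so E = 66.5·u = (58.497, -31.629). Tangency of A1 to both parallel lines with radius 12.8 puts B and P at M ± 12.8·n: B = (6.0880, 11.260), P = (-6.0880, -11.260). Equal radii place Z and L the same way about E: Z = E + 12.8·n = (64.585, -20.370), L = E − 12.8·n = (52.409, -42.889). Then |ML| = |L − M| = 67.721.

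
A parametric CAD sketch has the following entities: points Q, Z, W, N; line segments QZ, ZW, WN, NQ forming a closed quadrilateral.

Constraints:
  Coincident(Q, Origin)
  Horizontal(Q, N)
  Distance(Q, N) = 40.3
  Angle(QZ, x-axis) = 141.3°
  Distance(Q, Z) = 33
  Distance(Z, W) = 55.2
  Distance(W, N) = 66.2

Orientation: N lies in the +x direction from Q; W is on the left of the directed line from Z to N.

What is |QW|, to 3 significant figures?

61.5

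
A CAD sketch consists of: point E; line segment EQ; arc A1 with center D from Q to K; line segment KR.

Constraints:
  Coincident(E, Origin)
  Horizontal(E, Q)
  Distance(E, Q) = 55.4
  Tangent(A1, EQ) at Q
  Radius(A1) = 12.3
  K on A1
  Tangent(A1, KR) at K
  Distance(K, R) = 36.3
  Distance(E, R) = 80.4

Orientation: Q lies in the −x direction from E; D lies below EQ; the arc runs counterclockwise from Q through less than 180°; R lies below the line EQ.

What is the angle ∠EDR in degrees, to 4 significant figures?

114.1°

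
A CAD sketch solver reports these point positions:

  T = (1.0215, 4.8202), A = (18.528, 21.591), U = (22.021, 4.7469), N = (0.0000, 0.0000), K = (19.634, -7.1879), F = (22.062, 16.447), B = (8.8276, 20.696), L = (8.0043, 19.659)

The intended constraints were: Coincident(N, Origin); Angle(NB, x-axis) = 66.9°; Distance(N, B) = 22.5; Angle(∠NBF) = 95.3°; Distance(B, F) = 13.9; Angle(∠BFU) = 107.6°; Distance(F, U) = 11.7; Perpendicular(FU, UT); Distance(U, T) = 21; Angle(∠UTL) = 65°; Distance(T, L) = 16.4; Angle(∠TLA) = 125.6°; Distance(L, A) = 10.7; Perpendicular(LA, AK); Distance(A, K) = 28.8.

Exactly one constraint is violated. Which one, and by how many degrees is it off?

Perpendicular(LA, AK) — off by 8.20°.

N = (0.00, 0.00) ✓; NB at 66.90° ✓; |NB| = 22.50 ✓; ∠NBF = 95.30° ✓; |BF| = 13.90 ✓; ∠BFU = 107.6° ✓; |FU| = 11.70 ✓; ∠(FU, UT) = 90.00° ✓; |UT| = 21.00 ✓; ∠UTL = 65.00° ✓; |TL| = 16.40 ✓; ∠TLA = 125.6° ✓; |LA| = 10.70 ✓; ∠(LA, AK) = 98.20° ✗; |AK| = 28.80 ✓.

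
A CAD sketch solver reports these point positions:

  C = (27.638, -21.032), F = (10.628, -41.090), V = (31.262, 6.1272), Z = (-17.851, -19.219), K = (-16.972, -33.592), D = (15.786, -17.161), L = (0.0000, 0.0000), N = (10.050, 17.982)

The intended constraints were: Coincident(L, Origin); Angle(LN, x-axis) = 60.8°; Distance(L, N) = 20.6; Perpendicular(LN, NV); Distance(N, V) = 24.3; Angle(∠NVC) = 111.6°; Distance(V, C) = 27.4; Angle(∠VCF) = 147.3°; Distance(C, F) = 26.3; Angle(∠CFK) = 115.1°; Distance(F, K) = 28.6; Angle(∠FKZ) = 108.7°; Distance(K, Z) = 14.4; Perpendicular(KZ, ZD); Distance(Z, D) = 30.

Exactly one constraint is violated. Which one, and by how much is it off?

Distance(Z, D) = 30 — off by 3.70.

L = (0.00, 0.00) ✓; LN at 60.80° ✓; |LN| = 20.60 ✓; ∠(LN, NV) = 90.00° ✓; |NV| = 24.30 ✓; ∠NVC = 111.6° ✓; |VC| = 27.40 ✓; ∠VCF = 147.3° ✓; |CF| = 26.30 ✓; ∠CFK = 115.1° ✓; |FK| = 28.60 ✓; ∠FKZ = 108.7° ✓; |KZ| = 14.40 ✓; ∠(KZ, ZD) = 90.00° ✓; |ZD| = 33.70 ✗.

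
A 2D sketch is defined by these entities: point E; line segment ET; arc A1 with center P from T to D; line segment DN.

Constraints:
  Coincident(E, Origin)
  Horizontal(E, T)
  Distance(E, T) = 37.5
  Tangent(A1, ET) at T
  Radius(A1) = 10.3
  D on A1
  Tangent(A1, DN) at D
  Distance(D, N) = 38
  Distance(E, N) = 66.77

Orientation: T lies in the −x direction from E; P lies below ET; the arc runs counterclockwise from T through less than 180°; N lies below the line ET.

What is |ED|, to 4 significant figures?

49.01

Checks: |ET| = 37.50 ✓; |PD| = 10.30 ✓; ∠(PD, DN) = 90.00° ✓; |DN| = 38.00 ✓; |EN| = 66.77 ✓.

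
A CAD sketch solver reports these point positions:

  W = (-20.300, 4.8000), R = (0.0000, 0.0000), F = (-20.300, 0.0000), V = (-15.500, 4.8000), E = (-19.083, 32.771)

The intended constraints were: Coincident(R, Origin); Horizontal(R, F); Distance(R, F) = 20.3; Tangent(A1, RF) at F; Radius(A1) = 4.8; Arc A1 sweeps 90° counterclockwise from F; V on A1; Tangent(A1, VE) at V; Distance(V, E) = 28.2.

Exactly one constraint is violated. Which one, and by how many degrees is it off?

Tangent(A1, VE) at V — off by 7.30°.

R = (0.00, 0.00) ✓; R.y = 0.00, F.y = 0.00 ✓; |RF| = 20.30 ✓; ∠(WF, FR) = 90.00° ✓; |WF| = 4.800 ✓; bearing(W→V) − bearing(W→F) = 90.00° ✓; |WV| = 4.800 ✓; ∠(WV, VE) = 82.70° ✗; |VE| = 28.20 ✓.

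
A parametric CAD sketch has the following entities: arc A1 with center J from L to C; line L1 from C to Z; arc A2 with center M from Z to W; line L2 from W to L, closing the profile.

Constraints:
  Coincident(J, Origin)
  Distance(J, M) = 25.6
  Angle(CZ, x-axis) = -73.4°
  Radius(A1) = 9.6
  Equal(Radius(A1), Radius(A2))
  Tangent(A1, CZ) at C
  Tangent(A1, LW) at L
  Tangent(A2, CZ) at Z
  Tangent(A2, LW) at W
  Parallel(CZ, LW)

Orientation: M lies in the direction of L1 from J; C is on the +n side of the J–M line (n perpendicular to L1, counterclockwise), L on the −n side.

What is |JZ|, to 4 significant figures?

27.34

Tangency of A1 to both parallel lines with radius 9.6 puts C and L at J ± 9.6·n: C = (9.200, 2.743), L = (-9.200, -2.743). Equal radii place Z and W the same way about M: Z = M + 9.6·n = (16.51, -21.79), W = M − 9.6·n = (-1.886, -27.28). Then |JZ| = |Z − J| = 27.34.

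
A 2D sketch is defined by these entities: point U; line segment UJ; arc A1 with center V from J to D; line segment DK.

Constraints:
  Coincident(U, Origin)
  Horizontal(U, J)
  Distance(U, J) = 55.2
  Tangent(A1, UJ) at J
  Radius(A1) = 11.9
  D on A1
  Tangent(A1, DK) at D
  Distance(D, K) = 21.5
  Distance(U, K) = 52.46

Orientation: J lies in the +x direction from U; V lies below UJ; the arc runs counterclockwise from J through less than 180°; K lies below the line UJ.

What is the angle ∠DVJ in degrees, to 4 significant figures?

84.78°

Checks: |UJ| = 55.20 ✓; |VD| = 11.90 ✓; ∠(VD, DK) = 90.00° ✓; |DK| = 21.50 ✓; |UK| = 52.46 ✓.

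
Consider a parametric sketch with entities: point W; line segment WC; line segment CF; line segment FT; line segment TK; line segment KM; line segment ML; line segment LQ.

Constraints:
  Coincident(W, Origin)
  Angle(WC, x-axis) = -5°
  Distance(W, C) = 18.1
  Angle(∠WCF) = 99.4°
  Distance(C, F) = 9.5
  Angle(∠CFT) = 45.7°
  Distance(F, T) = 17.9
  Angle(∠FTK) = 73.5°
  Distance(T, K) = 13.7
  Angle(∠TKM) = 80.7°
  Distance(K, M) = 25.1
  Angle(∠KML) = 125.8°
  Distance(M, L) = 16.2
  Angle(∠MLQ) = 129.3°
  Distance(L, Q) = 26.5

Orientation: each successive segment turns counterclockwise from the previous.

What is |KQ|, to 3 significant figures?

47.7

W is at the origin; WC runs at -5.0° with length 18.1, so C = (18.0, -1.58). ∠WCF = 99.4° gives CF at 75.6° from the x-axis; with |CF| = 9.5, F = (20.4, 7.62). ∠CFT = 45.7° gives FT at -150° from the x-axis; with |FT| = 17.9, T = (4.88, -1.30). ∠FTK = 73.5° gives TK at -43.6° from the x-axis; with |TK| = 13.7, K = (14.8, -10.7). ∠TKM = 80.7° gives KM at 55.7° from the x-axis; with |KM| = 25.1, M = (28.9, 9.99). ∠KML = 125.8° gives ML at 110° from the x-axis; with |ML| = 16.2, L = (23.4, 25.2). ∠MLQ = 129.3° gives LQ at 161° from the x-axis; with |LQ| = 26.5, Q = (-1.57, 34.0). Then |KQ| = |Q − K| = 47.7.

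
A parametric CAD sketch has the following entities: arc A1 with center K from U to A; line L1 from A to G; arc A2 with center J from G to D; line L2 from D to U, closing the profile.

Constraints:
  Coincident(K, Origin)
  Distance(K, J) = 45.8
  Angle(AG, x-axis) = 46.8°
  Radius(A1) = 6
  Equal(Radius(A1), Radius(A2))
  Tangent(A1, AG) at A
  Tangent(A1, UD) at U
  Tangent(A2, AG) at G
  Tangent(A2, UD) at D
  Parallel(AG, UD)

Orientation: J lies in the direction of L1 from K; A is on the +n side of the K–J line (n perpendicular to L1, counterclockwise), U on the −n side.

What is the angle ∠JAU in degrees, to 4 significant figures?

82.54°

K is at the origin and J lies 45.8 along u from K, so J = 45.8·u = (31.35, 33.39). Tangency of A1 to both parallel lines with radius 6.0 puts A and U at K ± 6.0·n: A = (-4.374, 4.107), U = (4.374, -4.107). Then cos ∠JAU = AJ·AU / (|AJ||AU|), giving 82.54°.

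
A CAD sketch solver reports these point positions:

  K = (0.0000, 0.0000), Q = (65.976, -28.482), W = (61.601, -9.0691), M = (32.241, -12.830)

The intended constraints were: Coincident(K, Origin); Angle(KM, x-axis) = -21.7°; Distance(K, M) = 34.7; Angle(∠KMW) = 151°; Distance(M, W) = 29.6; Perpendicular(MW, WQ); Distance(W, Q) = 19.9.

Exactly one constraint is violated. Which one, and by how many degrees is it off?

Perpendicular(MW, WQ) — off by 5.40°.

K = (0.00, 0.00) ✓; KM at -21.70° ✓; |KM| = 34.70 ✓; ∠KMW = 151.0° ✓; |MW| = 29.60 ✓; ∠(MW, WQ) = 84.60° ✗; |WQ| = 19.90 ✓.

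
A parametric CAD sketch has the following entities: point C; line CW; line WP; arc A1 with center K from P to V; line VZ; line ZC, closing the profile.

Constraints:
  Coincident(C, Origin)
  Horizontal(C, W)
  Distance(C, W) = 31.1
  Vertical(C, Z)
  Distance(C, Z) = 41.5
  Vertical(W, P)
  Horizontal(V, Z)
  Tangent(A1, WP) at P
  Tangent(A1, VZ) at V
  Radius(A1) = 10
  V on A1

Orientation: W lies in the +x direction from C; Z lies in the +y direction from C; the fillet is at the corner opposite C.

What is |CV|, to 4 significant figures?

46.56

C is at the origin; CW is horizontal with |CW| = 31.1 and W on the +x side, so W = (31.10, 0.000). C and Z share the same x with |CZ| = 41.5 and Z on the +y side, so Z = (0.000, 41.50). The virtual corner opposite C is at (31.10, 41.50). A1 meets WP tangentially, so KP is at right angles to WP and A1 meets VZ tangentially, so KV is at right angles to VZ, with radius 10.0, so the center K sits 10.0 in from both sides at K = (21.10, 31.50). That places the tangent points at P = (31.10, 31.50) on WP and V = (21.10, 41.50) on VZ. Then |CV| = |V − C| = 46.56.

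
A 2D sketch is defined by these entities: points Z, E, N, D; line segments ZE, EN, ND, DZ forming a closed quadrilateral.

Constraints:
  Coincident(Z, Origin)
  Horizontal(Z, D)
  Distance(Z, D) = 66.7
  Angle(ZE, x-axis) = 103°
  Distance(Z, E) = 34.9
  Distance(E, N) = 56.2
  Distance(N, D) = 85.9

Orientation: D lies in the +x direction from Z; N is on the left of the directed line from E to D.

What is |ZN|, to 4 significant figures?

82.00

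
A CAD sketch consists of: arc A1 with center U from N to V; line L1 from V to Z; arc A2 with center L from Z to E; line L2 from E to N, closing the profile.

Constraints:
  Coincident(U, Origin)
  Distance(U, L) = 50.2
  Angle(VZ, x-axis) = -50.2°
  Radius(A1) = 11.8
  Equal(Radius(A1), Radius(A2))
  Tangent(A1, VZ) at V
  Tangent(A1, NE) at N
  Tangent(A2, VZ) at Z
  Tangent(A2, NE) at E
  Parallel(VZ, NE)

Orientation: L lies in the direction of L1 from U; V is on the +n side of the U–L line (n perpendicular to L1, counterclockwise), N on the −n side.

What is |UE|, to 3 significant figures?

51.6

The slot axis is L1's direction at -50.2°, so u = (cos -50.2°, sin -50.2°) = (0.640, -0.768) and n = (−sin -50.2°, cos -50.2°) = (0.768, 0.640). U is at the origin and L lies 50.2 along u from U, so L = 50.2·u = (32.1, -38.6). Tangency of A1 to both parallel lines with radius 11.8 puts V and N at U ± 11.8·n: V = (9.07, 7.55), N = (-9.07, -7.55). Equal radii place Z and E the same way about L: Z = L + 11.8·n = (41.2, -31.0), E = L − 11.8·n = (23.1, -46.1). Then |UE| = |E − U| = 51.6.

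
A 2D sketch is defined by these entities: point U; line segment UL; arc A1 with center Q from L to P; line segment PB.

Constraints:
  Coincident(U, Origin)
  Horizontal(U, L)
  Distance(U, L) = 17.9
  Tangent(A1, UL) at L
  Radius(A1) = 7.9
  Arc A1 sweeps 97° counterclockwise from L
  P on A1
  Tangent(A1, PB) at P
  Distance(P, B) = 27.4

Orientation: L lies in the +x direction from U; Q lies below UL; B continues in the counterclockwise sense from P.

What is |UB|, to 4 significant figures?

38.47

U is at the origin; U and L share the same y with |UL| = 17.9 and L on the +x side, so L = (17.90, 0.000). The tangent condition forces QL to be normal to UL, so Q = L + (0, -7.9) = (17.90, -7.900). On A1, L sits at bearing 90° from Q; a 97° counterclockwise sweep puts P at bearing 187°, so P = Q + 7.9·(cos 187°, sin 187°) = (10.06, -8.863). Since A1 is tangent to PB there, QP ⟂ PB, so PB runs along (−sin 187°, cos 187°); with |PB| = 27.4, B = (13.40, -36.06). Then |UB| = |B − U| = 38.47.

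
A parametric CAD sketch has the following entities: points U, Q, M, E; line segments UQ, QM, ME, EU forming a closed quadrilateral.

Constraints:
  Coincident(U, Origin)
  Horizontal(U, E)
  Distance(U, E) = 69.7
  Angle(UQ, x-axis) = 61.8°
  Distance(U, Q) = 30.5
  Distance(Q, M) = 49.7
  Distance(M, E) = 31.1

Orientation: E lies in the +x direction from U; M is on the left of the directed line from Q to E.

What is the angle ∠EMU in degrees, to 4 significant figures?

75.07°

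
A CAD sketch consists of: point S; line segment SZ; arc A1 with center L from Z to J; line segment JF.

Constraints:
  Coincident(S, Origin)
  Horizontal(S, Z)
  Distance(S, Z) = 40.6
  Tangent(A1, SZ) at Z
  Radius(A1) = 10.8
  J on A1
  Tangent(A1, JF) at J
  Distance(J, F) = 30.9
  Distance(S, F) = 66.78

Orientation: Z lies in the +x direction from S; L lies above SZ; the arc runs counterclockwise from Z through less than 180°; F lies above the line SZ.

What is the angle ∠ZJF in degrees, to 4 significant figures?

136.0°

S is at the origin; S and Z share the same y with |SZ| = 40.6 and Z on the +x side, so Z = (40.60, 0.000). The tangent condition forces LZ to be normal to SZ, so L = Z + (0, 10.8) = (40.60, 10.80). Since LJ ⟂ JF (tangency), |LF| = √(10.8² + 30.9²) = 32.73 regardless of where J sits on A1. So F lies on both circle(S, 66.78) and circle(L, 32.73); the above-SZ intersection is F = (52.48, 41.30). J is the foot of the tangent from F: J = (51.39, 10.42).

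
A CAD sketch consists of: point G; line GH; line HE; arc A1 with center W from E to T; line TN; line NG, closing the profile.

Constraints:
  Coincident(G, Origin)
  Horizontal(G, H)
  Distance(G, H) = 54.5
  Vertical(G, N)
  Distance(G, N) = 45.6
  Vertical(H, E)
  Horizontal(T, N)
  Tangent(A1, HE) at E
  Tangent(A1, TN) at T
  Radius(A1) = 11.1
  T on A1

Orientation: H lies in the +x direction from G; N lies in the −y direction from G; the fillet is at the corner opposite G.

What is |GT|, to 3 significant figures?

63.0

G is at the origin; GH is horizontal with |GH| = 54.5 and H on the +x side, so H = (54.5, 0.00). G and N share the same x with |GN| = 45.6 and N on the −y side, so N = (0.00, -45.6). The virtual corner opposite G is at (54.5, -45.6). Since A1 is tangent to HE there, WE ⟂ HE and since A1 is tangent to TN there, WT ⟂ TN, with radius 11.1, so the center W sits 11.1 in from both sides at W = (43.4, -34.5). That places the tangent points at E = (54.5, -34.5) on HE and T = (43.4, -45.6) on TN. Then |GT| = |T − G| = 63.0.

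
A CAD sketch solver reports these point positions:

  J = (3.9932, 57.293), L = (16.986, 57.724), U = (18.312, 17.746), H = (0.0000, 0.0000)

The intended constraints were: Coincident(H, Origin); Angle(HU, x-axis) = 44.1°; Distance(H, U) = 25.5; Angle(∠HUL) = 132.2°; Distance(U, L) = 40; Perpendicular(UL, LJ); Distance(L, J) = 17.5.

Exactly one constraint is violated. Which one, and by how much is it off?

Distance(L, J) = 17.5 — off by 4.50.

H = (0.00, 0.00) ✓; HU at 44.10° ✓; |HU| = 25.50 ✓; ∠HUL = 132.2° ✓; |UL| = 40.00 ✓; ∠(UL, LJ) = 90.00° ✓; |LJ| = 13.00 ✗.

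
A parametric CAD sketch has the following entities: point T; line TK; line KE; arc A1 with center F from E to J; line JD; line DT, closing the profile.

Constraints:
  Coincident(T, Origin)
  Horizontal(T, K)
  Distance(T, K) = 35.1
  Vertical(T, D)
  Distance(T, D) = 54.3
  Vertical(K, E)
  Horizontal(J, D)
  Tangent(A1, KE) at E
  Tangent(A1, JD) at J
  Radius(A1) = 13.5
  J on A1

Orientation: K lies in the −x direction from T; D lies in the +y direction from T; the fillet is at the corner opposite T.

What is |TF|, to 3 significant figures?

46.2

T is at the origin; T and K share the same y with |TK| = 35.1 and K on the −x side, so K = (-35.1, 0.00). T and D share the same x with |TD| = 54.3 and D on the +y side, so D = (0.00, 54.3). The virtual corner opposite T is at (-35.1, 54.3). The tangent condition forces FE to be normal to KE and tangency of A1 to JD means the radius FJ is perpendicular to JD, with radius 13.5, so the center F sits 13.5 in from both sides at F = (-21.6, 40.8). Then |TF| = |F − T| = 46.2.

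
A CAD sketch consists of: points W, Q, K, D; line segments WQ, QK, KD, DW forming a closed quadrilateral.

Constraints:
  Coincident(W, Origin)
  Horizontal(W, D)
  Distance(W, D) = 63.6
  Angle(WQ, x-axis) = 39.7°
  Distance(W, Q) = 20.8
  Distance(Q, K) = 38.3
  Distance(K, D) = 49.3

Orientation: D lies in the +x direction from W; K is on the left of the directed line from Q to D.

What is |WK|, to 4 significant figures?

58.82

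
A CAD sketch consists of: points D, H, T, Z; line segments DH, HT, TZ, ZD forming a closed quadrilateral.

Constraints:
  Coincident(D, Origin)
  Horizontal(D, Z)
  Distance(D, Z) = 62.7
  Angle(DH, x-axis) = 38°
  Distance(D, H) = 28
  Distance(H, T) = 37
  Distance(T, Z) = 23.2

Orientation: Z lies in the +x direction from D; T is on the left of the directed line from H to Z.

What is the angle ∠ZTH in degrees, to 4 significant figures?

91.37°

Checks: |HT| = 37.00 ✓; |TZ| = 23.20 ✓.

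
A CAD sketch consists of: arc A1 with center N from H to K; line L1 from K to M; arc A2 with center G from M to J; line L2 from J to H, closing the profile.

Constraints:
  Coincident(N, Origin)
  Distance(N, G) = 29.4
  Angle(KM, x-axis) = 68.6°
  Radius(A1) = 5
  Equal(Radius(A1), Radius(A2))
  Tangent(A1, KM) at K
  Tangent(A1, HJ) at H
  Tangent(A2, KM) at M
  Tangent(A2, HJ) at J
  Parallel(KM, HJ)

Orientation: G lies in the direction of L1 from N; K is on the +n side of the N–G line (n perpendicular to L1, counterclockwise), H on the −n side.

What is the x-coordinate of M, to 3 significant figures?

6.07

The slot axis is L1's direction at 68.6°, so u = (cos 68.6°, sin 68.6°) = (0.365, 0.931) and n = (−sin 68.6°, cos 68.6°) = (-0.931, 0.365). N is at the origin and G lies 29.4 along u from N, so G = 29.4·u = (10.7, 27.4). Tangency of A1 to both parallel lines with radius 5.0 puts K and H at N ± 5.0·n: K = (-4.66, 1.82), H = (4.66, -1.82). Equal radii place M and J the same way about G: M = G + 5.0·n = (6.07, 29.2), J = G − 5.0·n = (15.4, 25.5). So M.x = 6.07.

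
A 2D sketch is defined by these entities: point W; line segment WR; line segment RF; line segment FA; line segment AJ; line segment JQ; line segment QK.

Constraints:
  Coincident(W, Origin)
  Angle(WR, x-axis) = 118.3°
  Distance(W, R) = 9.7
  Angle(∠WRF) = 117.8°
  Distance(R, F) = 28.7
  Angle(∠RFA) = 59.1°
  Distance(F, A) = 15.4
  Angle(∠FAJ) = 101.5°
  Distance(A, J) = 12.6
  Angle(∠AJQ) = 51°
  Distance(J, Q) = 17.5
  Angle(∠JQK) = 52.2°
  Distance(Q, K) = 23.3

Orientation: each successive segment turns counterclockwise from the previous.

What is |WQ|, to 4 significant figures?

29.65

W is at the origin; WR runs at 118.3° with length 9.7, so R = (-4.599, 8.541). ∠WRF = 117.8° gives RF at -179.5° from the x-axis; with |RF| = 28.7, F = (-33.30, 8.290). ∠RFA = 59.1° gives FA at -58.60° from the x-axis; with |FA| = 15.4, A = (-25.27, -4.855). ∠FAJ = 101.5° gives AJ at 19.90° from the x-axis; with |AJ| = 12.6, J = (-13.43, -0.5657). ∠AJQ = 51.0° gives JQ at 148.9° from the x-axis; with |JQ| = 17.5, Q = (-28.41, 8.474). Then |WQ| = |Q − W| = 29.65.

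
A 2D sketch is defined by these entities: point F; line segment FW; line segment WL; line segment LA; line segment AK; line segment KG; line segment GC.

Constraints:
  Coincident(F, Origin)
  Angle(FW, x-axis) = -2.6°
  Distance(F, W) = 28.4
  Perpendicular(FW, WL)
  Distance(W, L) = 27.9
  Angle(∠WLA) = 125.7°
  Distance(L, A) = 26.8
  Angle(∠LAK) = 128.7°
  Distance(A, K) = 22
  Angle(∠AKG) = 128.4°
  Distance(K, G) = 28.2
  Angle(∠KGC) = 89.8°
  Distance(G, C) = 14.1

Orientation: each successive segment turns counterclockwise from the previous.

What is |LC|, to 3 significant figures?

46.3

∠AKG = 128.4° gives KG at -115° from the x-axis; with |KG| = 28.2, G = (-24.9, 12.8). ∠KGC = 89.8° gives GC at -25.2° from the x-axis; with |GC| = 14.1, C = (-12.2, 6.77). Then |LC| = |C − L| = 46.3.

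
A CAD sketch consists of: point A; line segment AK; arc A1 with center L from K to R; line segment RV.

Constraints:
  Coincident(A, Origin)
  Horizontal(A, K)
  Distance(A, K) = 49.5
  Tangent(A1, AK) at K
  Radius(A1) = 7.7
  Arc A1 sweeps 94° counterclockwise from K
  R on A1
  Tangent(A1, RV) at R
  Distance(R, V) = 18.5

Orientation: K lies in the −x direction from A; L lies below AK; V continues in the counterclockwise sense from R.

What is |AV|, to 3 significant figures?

61.9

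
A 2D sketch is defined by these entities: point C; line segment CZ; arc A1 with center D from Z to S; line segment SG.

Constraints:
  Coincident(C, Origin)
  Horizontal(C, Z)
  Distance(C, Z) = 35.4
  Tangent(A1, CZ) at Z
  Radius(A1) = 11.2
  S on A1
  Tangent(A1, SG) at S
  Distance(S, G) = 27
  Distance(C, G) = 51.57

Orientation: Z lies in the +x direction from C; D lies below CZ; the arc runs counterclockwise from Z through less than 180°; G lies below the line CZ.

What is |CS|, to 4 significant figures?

28.52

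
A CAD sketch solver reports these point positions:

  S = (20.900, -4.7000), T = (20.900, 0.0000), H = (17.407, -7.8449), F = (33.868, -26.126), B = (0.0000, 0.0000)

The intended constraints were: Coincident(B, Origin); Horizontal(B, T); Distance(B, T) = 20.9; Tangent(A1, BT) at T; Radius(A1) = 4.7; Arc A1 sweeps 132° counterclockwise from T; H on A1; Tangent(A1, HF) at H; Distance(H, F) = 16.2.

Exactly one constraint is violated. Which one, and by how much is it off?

Distance(H, F) = 16.2 — off by 8.40.

B = (0.00, 0.00) ✓; B.y = 0.00, T.y = 0.00 ✓; |BT| = 20.90 ✓; ∠(ST, TB) = 90.00° ✓; |ST| = 4.700 ✓; bearing(S→H) − bearing(S→T) = 132.0° ✓; |SH| = 4.700 ✓; ∠(SH, HF) = 90.00° ✓; |HF| = 24.60 ✗.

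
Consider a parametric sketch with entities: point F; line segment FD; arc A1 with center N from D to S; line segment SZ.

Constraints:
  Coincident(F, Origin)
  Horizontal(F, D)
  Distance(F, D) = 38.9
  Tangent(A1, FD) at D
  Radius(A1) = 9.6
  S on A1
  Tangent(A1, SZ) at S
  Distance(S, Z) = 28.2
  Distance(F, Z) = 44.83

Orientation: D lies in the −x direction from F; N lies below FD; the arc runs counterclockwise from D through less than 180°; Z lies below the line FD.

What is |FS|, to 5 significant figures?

48.585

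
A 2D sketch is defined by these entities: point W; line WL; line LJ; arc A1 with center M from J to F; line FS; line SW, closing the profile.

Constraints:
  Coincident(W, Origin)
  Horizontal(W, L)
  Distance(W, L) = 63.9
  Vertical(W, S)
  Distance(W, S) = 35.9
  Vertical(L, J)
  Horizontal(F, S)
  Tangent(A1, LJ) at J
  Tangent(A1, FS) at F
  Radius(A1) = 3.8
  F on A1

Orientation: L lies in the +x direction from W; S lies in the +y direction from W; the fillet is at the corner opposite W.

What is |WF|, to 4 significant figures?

70.01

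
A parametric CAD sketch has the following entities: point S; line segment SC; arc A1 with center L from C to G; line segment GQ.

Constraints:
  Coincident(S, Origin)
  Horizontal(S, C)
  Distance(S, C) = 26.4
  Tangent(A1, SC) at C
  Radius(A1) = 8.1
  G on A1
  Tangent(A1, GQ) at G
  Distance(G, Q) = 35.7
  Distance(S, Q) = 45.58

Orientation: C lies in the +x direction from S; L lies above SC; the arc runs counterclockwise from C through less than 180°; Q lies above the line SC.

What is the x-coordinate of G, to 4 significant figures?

33.38

S is at the origin; S and C share the same y with |SC| = 26.4 and C on the +x side, so C = (26.40, 0.000). Tangency of A1 to SC means the radius LC is perpendicular to SC, so L = C + (0, 8.1) = (26.40, 8.100). Since LG ⟂ GQ (tangency), |LQ| = √(8.1² + 35.7²) = 36.61 regardless of where G sits on A1. So Q lies on both circle(S, 45.58) and circle(L, 36.61); the above-SC intersection is Q = (15.23, 42.96). G is the foot of the tangent from Q: G = (33.38, 12.22).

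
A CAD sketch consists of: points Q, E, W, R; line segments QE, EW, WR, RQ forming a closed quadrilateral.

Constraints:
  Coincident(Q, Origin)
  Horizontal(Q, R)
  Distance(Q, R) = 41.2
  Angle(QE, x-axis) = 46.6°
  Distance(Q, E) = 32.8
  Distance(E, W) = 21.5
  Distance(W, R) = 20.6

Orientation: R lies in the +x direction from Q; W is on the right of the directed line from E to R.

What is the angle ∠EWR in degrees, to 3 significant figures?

91.9°

Checks: |EW| = 21.50 ✓; |WR| = 20.60 ✓.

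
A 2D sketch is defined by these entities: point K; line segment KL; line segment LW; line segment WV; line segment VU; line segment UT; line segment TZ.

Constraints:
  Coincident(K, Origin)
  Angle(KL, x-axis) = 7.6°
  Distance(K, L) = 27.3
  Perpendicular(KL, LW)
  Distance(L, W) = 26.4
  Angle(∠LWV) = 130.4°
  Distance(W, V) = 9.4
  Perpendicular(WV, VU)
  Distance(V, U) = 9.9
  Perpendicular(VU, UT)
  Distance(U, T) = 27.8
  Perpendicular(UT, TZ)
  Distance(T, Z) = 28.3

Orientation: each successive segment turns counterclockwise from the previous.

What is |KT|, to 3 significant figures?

35.6

WV is perpendicular to VU, so VU runs at -123°; with |VU| = 9.9, U = (10.3, 26.5). VU is perpendicular to UT, so UT runs at -32.8°; with |UT| = 27.8, T = (33.7, 11.5). Then |KT| = |T − K| = 35.6.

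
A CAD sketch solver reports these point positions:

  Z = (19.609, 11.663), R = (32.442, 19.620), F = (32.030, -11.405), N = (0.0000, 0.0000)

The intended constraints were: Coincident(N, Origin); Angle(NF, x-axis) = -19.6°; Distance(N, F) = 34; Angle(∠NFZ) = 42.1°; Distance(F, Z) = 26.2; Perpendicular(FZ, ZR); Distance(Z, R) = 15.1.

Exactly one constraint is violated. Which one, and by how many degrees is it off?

Perpendicular(FZ, ZR) — off by 3.50°.

N = (0.00, 0.00) ✓; NF at -19.60° ✓; |NF| = 34.00 ✓; ∠NFZ = 42.10° ✓; |FZ| = 26.20 ✓; ∠(FZ, ZR) = 86.50° ✗; |ZR| = 15.10 ✓.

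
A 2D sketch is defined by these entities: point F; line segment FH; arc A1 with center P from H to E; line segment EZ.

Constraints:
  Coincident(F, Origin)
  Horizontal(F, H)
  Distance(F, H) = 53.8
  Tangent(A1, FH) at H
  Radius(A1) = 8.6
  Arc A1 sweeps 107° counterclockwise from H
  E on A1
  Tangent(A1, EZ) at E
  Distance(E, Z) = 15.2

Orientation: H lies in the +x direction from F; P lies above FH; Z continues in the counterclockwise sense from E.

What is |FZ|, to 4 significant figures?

63.03

On A1, H sits at bearing -90° from P; a 107° counterclockwise sweep puts E at bearing 17°, so E = P + 8.6·(cos 17°, sin 17°) = (62.02, 11.11). Tangency of A1 to EZ means the radius PE is perpendicular to EZ, so EZ runs along (−sin 17°, cos 17°); with |EZ| = 15.2, Z = (57.58, 25.65). Then |FZ| = |Z − F| = 63.03.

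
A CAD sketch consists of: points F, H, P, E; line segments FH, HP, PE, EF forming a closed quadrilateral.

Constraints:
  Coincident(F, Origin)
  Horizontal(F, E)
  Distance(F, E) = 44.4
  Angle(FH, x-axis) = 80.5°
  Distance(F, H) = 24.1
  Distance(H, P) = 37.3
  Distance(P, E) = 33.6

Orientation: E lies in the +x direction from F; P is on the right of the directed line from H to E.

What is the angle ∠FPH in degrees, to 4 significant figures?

32.50°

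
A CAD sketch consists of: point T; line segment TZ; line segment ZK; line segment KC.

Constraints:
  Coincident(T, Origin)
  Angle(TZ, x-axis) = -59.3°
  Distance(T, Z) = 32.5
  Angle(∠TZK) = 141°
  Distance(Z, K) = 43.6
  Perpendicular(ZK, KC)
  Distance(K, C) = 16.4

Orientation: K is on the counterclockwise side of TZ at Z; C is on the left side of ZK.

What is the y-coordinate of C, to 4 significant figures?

-27.69

∠TZK = 141.0°, so ZK runs at -59.3° + (180° − 141.0°) = -20.30° from the x-axis; with |ZK| = 43.6, K = Z + 43.6·(cos -20.30°, sin -20.30°) = (57.48, -43.07). ZK ⟂ KC; with |KC| = 16.4 on the left of ZK, C = K + 16.4·(0.3469, 0.9379) = (63.17, -27.69). So C.y = -27.69.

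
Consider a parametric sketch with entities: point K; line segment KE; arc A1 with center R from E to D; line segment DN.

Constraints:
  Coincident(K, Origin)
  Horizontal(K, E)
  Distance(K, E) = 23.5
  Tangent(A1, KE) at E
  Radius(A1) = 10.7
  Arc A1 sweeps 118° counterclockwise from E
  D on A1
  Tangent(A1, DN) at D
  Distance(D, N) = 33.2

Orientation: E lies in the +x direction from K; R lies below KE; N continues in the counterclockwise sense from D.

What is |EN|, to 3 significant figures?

45.5

K is at the origin; KE is horizontal with |KE| = 23.5 and E on the +x side, so E = (23.5, 0.00). A1 meets KE tangentially, so RE is at right angles to KE, so R = E + (0, -10.7) = (23.5, -10.7). On A1, E sits at bearing 90° from R; a 118° counterclockwise sweep puts D at bearing 208°, so D = R + 10.7·(cos 208°, sin 208°) = (14.1, -15.7). The tangent condition forces RD to be normal to DN, so DN runs along (−sin 208°, cos 208°); with |DN| = 33.2, N = (29.6, -45.0). Then |EN| = |N − E| = 45.5.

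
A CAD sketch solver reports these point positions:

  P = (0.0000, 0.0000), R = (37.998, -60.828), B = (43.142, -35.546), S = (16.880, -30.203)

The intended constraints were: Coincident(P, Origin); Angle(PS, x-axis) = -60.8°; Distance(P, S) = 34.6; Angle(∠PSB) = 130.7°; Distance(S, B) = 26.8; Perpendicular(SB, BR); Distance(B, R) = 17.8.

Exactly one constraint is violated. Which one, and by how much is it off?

Distance(B, R) = 17.8 — off by 8.00.

P = (0.00, 0.00) ✓; PS at -60.80° ✓; |PS| = 34.60 ✓; ∠PSB = 130.7° ✓; |SB| = 26.80 ✓; ∠(SB, BR) = 90.00° ✓; |BR| = 25.80 ✗.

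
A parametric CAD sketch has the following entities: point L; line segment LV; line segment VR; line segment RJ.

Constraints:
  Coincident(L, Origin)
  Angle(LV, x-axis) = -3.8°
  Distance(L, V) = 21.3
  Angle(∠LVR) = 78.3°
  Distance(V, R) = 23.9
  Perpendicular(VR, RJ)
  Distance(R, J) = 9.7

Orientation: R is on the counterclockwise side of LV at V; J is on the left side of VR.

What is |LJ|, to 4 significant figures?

22.54

L is at the origin; LV runs at -3.8° with length 21.3, so V = 21.3·(cos -3.8°, sin -3.8°) = (21.25, -1.412). ∠LVR = 78.3°, so VR runs at -3.8° + (180° − 78.3°) = 97.90° from the x-axis; with |VR| = 23.9, R = V + 23.9·(cos 97.90°, sin 97.90°) = (17.97, 22.26). VR ⟂ RJ; with |RJ| = 9.7 on the left of VR, J = R + 9.7·(-0.9905, -0.1374) = (8.360, 20.93). Then |LJ| = |J − L| = 22.54.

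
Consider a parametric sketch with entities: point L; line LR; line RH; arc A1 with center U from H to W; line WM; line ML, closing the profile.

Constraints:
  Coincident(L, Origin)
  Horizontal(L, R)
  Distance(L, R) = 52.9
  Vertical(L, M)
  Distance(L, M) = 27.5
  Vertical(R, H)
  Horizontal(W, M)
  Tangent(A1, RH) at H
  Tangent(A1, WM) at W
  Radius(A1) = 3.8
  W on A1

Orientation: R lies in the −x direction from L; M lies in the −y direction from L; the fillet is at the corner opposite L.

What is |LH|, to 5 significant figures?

57.966

L is at the origin; LR is horizontal with |LR| = 52.9 and R on the −x side, so R = (-52.900, 0.0000). LM is vertical with |LM| = 27.5 and M on the −y side, so M = (0.0000, -27.500). The virtual corner opposite L is at (-52.900, -27.500). Since A1 is tangent to RH there, UH ⟂ RH and tangency of A1 to WM means the radius UW is perpendicular to WM, with radius 3.8, so the center U sits 3.8 in from both sides at U = (-49.100, -23.700). That places the tangent points at H = (-52.900, -23.700) on RH and W = (-49.100, -27.500) on WM. Then |LH| = |H − L| = 57.966.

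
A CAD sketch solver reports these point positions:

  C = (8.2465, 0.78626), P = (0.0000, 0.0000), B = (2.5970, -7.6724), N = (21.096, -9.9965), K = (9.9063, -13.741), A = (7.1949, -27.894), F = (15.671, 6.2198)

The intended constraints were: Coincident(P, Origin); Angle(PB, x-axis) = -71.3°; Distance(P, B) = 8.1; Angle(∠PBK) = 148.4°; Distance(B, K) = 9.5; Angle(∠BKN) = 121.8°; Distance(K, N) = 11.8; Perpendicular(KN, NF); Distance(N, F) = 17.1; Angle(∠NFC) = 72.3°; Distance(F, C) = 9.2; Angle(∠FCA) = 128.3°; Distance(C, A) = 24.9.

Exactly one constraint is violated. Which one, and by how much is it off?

Distance(C, A) = 24.9 — off by 3.80.

P = (0.00, 0.00) ✓; PB at -71.30° ✓; |PB| = 8.100 ✓; ∠PBK = 148.4° ✓; |BK| = 9.500 ✓; ∠BKN = 121.8° ✓; |KN| = 11.80 ✓; ∠(KN, NF) = 89.99° ✓; |NF| = 17.10 ✓; ∠NFC = 72.30° ✓; |FC| = 9.200 ✓; ∠FCA = 128.3° ✓; |CA| = 28.70 ✗.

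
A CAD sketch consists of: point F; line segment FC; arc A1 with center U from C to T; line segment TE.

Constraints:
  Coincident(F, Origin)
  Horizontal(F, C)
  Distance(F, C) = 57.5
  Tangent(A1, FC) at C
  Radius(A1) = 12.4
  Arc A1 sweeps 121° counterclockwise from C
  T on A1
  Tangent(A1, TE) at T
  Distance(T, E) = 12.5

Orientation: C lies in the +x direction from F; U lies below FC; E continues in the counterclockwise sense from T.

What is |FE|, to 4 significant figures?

60.93

F is at the origin; F and C share the same y with |FC| = 57.5 and C on the +x side, so C = (57.50, 0.000). The tangent condition forces UC to be normal to FC, so U = C + (0, -12.4) = (57.50, -12.40). On A1, C sits at bearing 90° from U; a 121° counterclockwise sweep puts T at bearing 211°, so T = U + 12.4·(cos 211°, sin 211°) = (46.87, -18.79). A1 meets TE tangentially, so UT is at right angles to TE, so TE runs along (−sin 211°, cos 211°); with |TE| = 12.5, E = (53.31, -29.50). Then |FE| = |E − F| = 60.93.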